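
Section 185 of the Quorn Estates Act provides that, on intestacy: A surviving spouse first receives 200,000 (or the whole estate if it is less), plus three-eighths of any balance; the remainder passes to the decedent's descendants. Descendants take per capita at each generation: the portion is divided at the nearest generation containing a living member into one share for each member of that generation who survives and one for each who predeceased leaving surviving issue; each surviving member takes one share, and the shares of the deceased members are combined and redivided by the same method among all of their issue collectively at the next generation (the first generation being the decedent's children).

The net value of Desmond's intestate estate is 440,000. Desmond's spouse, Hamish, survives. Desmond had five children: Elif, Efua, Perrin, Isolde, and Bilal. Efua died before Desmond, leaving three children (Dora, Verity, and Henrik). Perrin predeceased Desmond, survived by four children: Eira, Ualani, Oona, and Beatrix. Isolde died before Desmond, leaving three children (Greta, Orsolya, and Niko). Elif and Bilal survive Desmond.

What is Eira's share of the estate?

Hamish first takes 200,000, leaving a balance of 240,000. Hamish then takes three-eighths of the balance (90,000), for a total of 290,000. The remaining 150,000 passes to the descendants.
The descendants' portion (150,000) is divided at the children's generation into 5 shares of 30,000. Elif and Bilal each take 30,000. The 3 shares of the deceased (Efua, Perrin, and Isolde) are combined into a pool of 90,000.
That pool (90,000) is divided at the grandchildren's generation equally among Dora, Verity, Henrik, Eira, Ualani, Oona, Beatrix, Greta, Orsolya, and Niko: 9,000 each.

Eira receives 9,000.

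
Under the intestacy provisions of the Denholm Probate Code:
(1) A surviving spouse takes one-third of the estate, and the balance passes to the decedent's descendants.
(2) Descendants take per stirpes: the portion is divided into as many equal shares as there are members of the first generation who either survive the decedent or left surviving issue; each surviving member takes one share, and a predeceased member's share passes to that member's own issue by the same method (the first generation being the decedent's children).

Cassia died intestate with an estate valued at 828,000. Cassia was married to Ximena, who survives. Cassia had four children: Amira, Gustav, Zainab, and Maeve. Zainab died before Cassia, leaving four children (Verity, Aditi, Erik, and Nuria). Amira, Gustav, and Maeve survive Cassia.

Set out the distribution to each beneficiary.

Ximena takes one-third of 828,000 = 276,000. The remaining 552,000 passes to the descendants.
The descendants' portion (552,000) is divided into 4 shares of 138,000: Amira, Gustav, and Maeve each take 138,000; Zainab's 138,000 share passes to Zainab's issue.
Zainab's share (138,000) is divided into 4 shares of 34,500: Verity, Aditi, Erik, and Nuria each take 34,500.

Ximena: 276,000; Amira: 138,000; Gustav: 138,000; Verity: 34,500; Aditi: 34,500; Erik: 34,500; Nuria: 34,500; Maeve: 138,000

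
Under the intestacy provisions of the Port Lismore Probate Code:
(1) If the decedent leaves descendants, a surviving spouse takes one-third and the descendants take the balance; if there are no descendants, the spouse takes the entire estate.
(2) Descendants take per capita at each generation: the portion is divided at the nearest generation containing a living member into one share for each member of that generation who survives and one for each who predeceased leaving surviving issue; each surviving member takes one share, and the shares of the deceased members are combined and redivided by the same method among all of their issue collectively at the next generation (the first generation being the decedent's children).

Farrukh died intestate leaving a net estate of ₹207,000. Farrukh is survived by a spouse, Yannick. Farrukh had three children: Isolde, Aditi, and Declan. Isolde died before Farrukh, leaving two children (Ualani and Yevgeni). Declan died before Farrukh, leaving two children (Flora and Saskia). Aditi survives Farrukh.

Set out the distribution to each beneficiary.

Yannick takes one-third of ₹207,000 = ₹69,000. The remaining ₹138,000 passes to the descendants.
The descendants' portion (₹138,000) is divided at the children's generation into 3 shares of ₹46,000. Aditi takes ₹46,000. The 2 shares of the deceased (Isolde and Declan) are combined into a pool of ₹92,000.
That pool (₹92,000) is divided at the grandchildren's generation equally among Ualani, Yevgeni, Flora, and Saskia: ₹23,000 each.

Yannick: ₹69,000; Ualani: ₹23,000; Yevgeni: ₹23,000; Aditi: ₹46,000; Flora: ₹23,000; Saskia: ₹23,000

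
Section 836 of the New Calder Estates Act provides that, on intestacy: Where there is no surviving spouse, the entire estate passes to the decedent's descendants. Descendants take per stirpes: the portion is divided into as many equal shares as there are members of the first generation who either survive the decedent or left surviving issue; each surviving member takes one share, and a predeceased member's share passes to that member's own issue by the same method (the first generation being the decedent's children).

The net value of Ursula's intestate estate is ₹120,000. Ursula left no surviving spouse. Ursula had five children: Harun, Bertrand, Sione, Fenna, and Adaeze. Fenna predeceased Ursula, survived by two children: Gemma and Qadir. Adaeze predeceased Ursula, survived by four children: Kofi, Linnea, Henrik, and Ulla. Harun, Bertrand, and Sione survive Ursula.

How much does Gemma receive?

Gemma receives ₹12,000.

The entire ₹120,000 passes to the descendants.
That amount (₹120,000) is divided into 5 shares of ₹24,000: Harun, Bertrand, and Sione each take ₹24,000; Fenna's ₹24,000 share passes to Fenna's issue; Adaeze's ₹24,000 share passes to Adaeze's issue.
Fenna's share (₹24,000) is divided into 2 shares of ₹12,000: Gemma and Qadir each take ₹12,000.
Adaeze's share (₹24,000) is divided into 4 shares of ₹6,000: Kofi, Linnea, Henrik, and Ulla each take ₹6,000.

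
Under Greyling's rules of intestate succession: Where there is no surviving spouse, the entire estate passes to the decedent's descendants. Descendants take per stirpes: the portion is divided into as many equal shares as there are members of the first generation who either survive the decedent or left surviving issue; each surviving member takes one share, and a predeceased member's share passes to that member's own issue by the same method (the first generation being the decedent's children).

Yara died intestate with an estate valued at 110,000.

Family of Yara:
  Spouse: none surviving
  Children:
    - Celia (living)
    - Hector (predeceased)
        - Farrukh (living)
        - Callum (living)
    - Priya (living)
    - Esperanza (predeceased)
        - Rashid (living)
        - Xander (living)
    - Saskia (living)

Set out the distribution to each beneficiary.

Celia: 22,000; Farrukh: 11,000; Callum: 11,000; Priya: 22,000; Rashid: 11,000; Xander: 11,000; Saskia: 22,000

The entire 110,000 passes to the descendants.
That amount (110,000) is divided into 5 shares of 22,000: Celia, Priya, and Saskia each take 22,000; Hector's 22,000 share passes to Hector's issue; Esperanza's 22,000 share passes to Esperanza's issue.
Hector's share (22,000) is divided into 2 shares of 11,000: Farrukh and Callum each take 11,000.
Esperanza's share (22,000) is divided into 2 shares of 11,000: Rashid and Xander each take 11,000.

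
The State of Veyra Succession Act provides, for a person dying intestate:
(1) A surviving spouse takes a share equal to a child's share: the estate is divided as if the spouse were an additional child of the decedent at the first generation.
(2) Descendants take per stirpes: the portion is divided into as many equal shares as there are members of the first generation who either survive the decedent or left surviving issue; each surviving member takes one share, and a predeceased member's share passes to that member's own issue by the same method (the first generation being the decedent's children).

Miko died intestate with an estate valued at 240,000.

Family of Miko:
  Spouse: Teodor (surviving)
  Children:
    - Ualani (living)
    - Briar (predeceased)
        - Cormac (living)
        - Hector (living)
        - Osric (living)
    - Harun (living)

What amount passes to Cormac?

The spouse counts as an additional share at the children's level, so there are 4 primary shares of 60,000. Teodor takes one such share (60,000).
The children's combined portion (180,000) is divided into 3 shares of 60,000: Ualani and Harun each take 60,000; Briar's 60,000 share passes to Briar's issue.
Briar's share (60,000) is divided into 3 shares of 20,000: Cormac, Hector, and Osric each take 20,000.

Cormac receives 20,000.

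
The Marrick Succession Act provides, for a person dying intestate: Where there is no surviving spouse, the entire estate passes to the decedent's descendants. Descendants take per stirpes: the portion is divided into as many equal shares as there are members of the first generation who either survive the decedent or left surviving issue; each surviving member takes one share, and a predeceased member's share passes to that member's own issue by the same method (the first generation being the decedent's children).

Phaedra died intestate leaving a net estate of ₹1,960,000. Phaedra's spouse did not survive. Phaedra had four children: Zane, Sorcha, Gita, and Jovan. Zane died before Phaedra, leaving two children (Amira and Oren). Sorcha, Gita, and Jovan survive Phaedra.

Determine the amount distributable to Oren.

Oren receives ₹245,000.

The entire ₹1,960,000 passes to the descendants.
That amount (₹1,960,000) is divided into 4 shares of ₹490,000: Sorcha, Gita, and Jovan each take ₹490,000; Zane's ₹490,000 share passes to Zane's issue.
Zane's share (₹490,000) is divided into 2 shares of ₹245,000: Amira and Oren each take ₹245,000.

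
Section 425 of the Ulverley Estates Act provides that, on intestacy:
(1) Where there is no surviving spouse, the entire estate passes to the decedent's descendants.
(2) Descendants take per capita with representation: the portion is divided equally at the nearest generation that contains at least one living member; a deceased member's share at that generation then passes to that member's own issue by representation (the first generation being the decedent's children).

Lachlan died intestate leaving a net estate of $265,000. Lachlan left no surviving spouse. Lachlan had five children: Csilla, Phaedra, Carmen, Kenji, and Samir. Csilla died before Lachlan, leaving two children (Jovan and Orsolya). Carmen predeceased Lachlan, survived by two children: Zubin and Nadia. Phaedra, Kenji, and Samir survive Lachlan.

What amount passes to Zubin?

Zubin receives $26,500.

The entire $265,000 passes to the descendants.
That amount ($265,000) is divided into 5 shares of $53,000: Phaedra, Kenji, and Samir each take $53,000; Csilla's $53,000 share passes to Csilla's issue; Carmen's $53,000 share passes to Carmen's issue.
Csilla's share ($53,000) is divided into 2 shares of $26,500: Jovan and Orsolya each take $26,500.
Carmen's share ($53,000) is divided into 2 shares of $26,500: Zubin and Nadia each take $26,500.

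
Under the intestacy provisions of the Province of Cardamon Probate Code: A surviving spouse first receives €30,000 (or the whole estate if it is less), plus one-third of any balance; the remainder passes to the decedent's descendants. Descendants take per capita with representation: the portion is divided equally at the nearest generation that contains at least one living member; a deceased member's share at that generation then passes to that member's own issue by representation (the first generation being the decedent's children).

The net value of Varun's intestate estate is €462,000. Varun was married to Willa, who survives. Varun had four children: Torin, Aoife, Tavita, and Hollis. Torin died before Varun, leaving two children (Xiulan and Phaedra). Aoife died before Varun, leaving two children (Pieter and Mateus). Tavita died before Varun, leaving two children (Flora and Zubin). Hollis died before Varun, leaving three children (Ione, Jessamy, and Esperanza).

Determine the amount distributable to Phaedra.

Willa first takes €30,000, leaving a balance of €432,000. Willa then takes one-third of the balance (€144,000), for a total of €174,000. The remaining €288,000 passes to the descendants.
No child survives, so the initial division is made at the grandchildren's generation.
The descendants' portion (€288,000) is divided into 9 shares of €32,000: Xiulan, Phaedra, Pieter, Mateus, Flora, Zubin, Ione, Jessamy, and Esperanza each take €32,000.

Phaedra receives €32,000.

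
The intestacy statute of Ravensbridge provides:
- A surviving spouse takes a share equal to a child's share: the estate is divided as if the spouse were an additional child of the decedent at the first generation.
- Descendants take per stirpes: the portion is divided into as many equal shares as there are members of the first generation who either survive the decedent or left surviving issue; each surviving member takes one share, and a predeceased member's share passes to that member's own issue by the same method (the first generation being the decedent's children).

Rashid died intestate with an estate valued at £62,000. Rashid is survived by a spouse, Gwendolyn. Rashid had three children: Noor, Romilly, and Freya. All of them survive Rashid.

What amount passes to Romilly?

The spouse counts as an additional share at the children's level, so there are 4 primary shares of £15,500. Gwendolyn takes one such share (£15,500).
The children's combined portion (£46,500) is divided into 3 shares of £15,500: Noor, Romilly, and Freya each take £15,500.

Romilly receives £15,500.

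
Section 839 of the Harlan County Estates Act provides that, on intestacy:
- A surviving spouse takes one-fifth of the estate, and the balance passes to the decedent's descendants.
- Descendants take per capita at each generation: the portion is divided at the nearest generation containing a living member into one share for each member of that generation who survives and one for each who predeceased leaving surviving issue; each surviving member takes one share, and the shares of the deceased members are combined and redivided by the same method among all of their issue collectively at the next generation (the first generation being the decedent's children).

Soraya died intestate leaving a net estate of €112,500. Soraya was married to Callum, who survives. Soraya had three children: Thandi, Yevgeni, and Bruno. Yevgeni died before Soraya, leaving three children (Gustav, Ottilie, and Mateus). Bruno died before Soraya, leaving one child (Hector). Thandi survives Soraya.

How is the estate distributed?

Callum: €22,500; Thandi: €30,000; Gustav: €15,000; Ottilie: €15,000; Mateus: €15,000; Hector: €15,000

Callum takes one-fifth of €112,500 = €22,500. The remaining €90,000 passes to the descendants.
The descendants' portion (€90,000) is divided at the children's generation into 3 shares of €30,000. Thandi takes €30,000. The 2 shares of the deceased (Yevgeni and Bruno) are combined into a pool of €60,000.
That pool (€60,000) is divided at the grandchildren's generation equally among Gustav, Ottilie, Mateus, and Hector: €15,000 each.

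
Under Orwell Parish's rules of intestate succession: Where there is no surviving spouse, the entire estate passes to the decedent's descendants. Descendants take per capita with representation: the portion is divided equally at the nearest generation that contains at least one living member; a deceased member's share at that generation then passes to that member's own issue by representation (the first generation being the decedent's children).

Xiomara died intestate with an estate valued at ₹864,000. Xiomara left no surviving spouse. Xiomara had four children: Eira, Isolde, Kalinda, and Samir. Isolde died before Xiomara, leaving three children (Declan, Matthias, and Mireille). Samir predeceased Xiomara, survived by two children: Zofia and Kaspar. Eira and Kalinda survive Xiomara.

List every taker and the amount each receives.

Eira: ₹216,000; Declan: ₹72,000; Matthias: ₹72,000; Mireille: ₹72,000; Kalinda: ₹216,000; Zofia: ₹108,000; Kaspar: ₹108,000

The entire ₹864,000 passes to the descendants.
That amount (₹864,000) is divided into 4 shares of ₹216,000: Eira and Kalinda each take ₹216,000; Isolde's ₹216,000 share passes to Isolde's issue; Samir's ₹216,000 share passes to Samir's issue.
Isolde's share (₹216,000) is divided into 3 shares of ₹72,000: Declan, Matthias, and Mireille each take ₹72,000.
Samir's share (₹216,000) is divided into 2 shares of ₹108,000: Zofia and Kaspar each take ₹108,000.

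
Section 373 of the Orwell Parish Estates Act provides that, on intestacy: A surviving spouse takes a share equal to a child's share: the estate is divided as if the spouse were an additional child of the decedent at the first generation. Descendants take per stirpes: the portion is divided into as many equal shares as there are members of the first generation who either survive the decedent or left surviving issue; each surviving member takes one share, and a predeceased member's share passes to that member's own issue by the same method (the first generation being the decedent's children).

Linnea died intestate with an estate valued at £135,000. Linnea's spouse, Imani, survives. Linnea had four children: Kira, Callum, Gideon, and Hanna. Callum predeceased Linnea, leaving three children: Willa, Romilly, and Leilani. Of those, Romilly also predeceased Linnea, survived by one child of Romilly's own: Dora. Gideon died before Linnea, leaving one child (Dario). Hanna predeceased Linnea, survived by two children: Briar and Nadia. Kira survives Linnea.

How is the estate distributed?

The spouse counts as an additional share at the children's level, so there are 5 primary shares of £27,000. Imani takes one such share (£27,000).
The children's combined portion (£108,000) is divided into 4 shares of £27,000: Kira takes £27,000; Callum's £27,000 share passes to Callum's issue; Gideon's £27,000 share passes to Gideon's issue; Hanna's £27,000 share passes to Hanna's issue.
Callum's share (£27,000) is divided into 3 shares of £9,000: Willa and Leilani each take £9,000; Romilly's £9,000 share passes to Romilly's issue.
Romilly's share (£9,000) passes entirely to Dora.
Gideon's share (£27,000) passes entirely to Dario.
Hanna's share (£27,000) is divided into 2 shares of £13,500: Briar and Nadia each take £13,500.

Imani: £27,000; Kira: £27,000; Willa: £9,000; Dora: £9,000; Leilani: £9,000; Dario: £27,000; Briar: £13,500; Nadia: £13,500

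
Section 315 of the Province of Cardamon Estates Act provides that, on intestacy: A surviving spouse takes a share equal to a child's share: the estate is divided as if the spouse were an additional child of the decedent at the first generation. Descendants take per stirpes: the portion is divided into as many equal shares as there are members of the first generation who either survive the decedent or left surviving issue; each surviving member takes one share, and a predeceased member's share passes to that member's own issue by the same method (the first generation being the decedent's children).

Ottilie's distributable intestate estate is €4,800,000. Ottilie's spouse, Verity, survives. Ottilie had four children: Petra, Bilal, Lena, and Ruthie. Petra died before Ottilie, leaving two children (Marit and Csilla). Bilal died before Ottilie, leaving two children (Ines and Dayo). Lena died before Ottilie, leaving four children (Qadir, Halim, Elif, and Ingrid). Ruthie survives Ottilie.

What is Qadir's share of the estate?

Qadir receives €240,000.

The spouse counts as an additional share at the children's level, so there are 5 primary shares of €960,000. Verity takes one such share (€960,000).
The children's combined portion (€3,840,000) is divided into 4 shares of €960,000: Ruthie takes €960,000; Petra's €960,000 share passes to Petra's issue; Bilal's €960,000 share passes to Bilal's issue; Lena's €960,000 share passes to Lena's issue.
Petra's share (€960,000) is divided into 2 shares of €480,000: Marit and Csilla each take €480,000.
Bilal's share (€960,000) is divided into 2 shares of €480,000: Ines and Dayo each take €480,000.
Lena's share (€960,000) is divided into 4 shares of €240,000: Qadir, Halim, Elif, and Ingrid each take €240,000.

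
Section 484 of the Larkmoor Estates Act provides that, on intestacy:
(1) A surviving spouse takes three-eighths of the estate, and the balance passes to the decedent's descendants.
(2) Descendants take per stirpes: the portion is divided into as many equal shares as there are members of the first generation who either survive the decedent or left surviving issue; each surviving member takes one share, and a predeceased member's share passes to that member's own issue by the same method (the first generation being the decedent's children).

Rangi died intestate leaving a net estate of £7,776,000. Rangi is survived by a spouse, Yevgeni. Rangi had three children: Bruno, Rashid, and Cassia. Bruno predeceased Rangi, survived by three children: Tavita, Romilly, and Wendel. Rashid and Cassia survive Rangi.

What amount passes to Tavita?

Yevgeni takes three-eighths of £7,776,000 = £2,916,000. The remaining £4,860,000 passes to the descendants.
The descendants' portion (£4,860,000) is divided into 3 shares of £1,620,000: Rashid and Cassia each take £1,620,000; Bruno's £1,620,000 share passes to Bruno's issue.
Bruno's share (£1,620,000) is divided into 3 shares of £540,000: Tavita, Romilly, and Wendel each take £540,000.

Tavita receives £540,000.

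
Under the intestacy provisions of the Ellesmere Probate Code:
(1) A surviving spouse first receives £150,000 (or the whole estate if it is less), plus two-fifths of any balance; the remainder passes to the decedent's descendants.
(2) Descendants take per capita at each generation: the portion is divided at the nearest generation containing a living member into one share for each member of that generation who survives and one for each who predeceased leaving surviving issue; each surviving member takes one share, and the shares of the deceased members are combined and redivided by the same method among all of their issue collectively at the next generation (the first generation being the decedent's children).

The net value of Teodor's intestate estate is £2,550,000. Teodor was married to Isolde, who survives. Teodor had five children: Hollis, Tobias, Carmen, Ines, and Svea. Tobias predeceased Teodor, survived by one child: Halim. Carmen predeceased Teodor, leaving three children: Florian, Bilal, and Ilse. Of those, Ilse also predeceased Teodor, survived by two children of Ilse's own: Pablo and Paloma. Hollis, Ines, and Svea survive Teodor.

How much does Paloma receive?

Isolde first takes £150,000, leaving a balance of £2,400,000. Isolde then takes two-fifths of the balance (£960,000), for a total of £1,110,000. The remaining £1,440,000 passes to the descendants.
The descendants' portion (£1,440,000) is divided at the children's generation into 5 shares of £288,000. Hollis, Ines, and Svea each take £288,000. The 2 shares of the deceased (Tobias and Carmen) are combined into a pool of £576,000.
That pool (£576,000) is divided at the grandchildren's generation into 4 shares of £144,000. Halim, Florian, and Bilal each take £144,000. The remaining share for the deceased Ilse (£144,000) is carried to the next generation.
That pool (£144,000) is divided at the great-grandchildren's generation equally among Pablo and Paloma: £72,000 each.

Paloma receives £72,000.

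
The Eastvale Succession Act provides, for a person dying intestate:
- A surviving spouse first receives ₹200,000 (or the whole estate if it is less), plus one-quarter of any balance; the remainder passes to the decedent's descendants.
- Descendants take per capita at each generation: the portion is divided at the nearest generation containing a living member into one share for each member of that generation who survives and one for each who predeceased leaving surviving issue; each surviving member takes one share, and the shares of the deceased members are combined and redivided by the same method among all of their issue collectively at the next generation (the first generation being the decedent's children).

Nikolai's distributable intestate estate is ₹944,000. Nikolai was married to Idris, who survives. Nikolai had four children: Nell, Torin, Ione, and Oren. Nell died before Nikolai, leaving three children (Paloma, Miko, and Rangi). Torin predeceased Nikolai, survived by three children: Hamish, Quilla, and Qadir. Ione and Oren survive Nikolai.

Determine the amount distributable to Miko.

Miko receives ₹46,500.

Idris first takes ₹200,000, leaving a balance of ₹744,000. Idris then takes one-quarter of the balance (₹186,000), for a total of ₹386,000. The remaining ₹558,000 passes to the descendants.
The descendants' portion (₹558,000) is divided at the children's generation into 4 shares of ₹139,500. Ione and Oren each take ₹139,500. The 2 shares of the deceased (Nell and Torin) are combined into a pool of ₹279,000.
That pool (₹279,000) is divided at the grandchildren's generation equally among Paloma, Miko, Rangi, Hamish, Quilla, and Qadir: ₹46,500 each.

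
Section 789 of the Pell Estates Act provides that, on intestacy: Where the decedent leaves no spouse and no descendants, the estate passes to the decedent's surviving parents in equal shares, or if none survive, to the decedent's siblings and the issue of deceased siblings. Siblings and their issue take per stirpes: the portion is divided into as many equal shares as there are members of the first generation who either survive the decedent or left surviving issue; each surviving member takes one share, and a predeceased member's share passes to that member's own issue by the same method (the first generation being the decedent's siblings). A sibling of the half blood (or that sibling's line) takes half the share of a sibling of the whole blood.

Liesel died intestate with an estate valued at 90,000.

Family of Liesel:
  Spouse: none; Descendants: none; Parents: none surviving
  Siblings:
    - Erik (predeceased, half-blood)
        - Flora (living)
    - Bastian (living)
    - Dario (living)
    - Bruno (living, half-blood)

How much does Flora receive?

The entire 90,000 passes to the siblings and their issue.
Counting each half-blood sibling's line as half a unit, there are 3 units in 90,000, so one unit is 30,000. Whole-blood lines (Bastian and Dario) take 30,000 each; half-blood lines (Erik and Bruno) take 15,000 each.
Erik's share (15,000) passes entirely to Flora.

Flora receives 15,000.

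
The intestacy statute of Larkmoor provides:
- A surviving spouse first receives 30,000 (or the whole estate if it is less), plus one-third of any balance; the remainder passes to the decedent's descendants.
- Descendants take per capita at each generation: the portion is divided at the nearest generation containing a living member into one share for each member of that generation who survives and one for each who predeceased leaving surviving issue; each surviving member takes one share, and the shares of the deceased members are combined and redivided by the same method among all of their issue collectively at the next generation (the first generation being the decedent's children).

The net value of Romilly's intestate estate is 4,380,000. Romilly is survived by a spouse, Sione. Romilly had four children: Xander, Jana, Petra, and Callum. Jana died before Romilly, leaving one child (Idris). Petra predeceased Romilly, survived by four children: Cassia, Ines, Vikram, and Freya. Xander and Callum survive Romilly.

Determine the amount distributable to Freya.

Freya receives 290,000.

Sione first takes 30,000, leaving a balance of 4,350,000. Sione then takes one-third of the balance (1,450,000), for a total of 1,480,000. The remaining 2,900,000 passes to the descendants.
The descendants' portion (2,900,000) is divided at the children's generation into 4 shares of 725,000. Xander and Callum each take 725,000. The 2 shares of the deceased (Jana and Petra) are combined into a pool of 1,450,000.
That pool (1,450,000) is divided at the grandchildren's generation equally among Idris, Cassia, Ines, Vikram, and Freya: 290,000 each.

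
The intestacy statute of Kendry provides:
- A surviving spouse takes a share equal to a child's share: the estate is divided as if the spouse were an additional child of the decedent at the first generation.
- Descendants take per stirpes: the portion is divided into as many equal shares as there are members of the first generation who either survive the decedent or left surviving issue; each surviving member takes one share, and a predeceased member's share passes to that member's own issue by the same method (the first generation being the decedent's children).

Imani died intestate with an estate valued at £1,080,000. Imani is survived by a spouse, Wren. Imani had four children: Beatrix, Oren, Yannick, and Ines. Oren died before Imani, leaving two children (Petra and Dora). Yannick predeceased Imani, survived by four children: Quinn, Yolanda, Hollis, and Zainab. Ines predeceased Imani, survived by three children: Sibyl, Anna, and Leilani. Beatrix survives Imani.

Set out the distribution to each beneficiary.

The spouse counts as an additional share at the children's level, so there are 5 primary shares of £216,000. Wren takes one such share (£216,000).
The children's combined portion (£864,000) is divided into 4 shares of £216,000: Beatrix takes £216,000; Oren's £216,000 share passes to Oren's issue; Yannick's £216,000 share passes to Yannick's issue; Ines's £216,000 share passes to Ines's issue.
Oren's share (£216,000) is divided into 2 shares of £108,000: Petra and Dora each take £108,000.
Yannick's share (£216,000) is divided into 4 shares of £54,000: Quinn, Yolanda, Hollis, and Zainab each take £54,000.
Ines's share (£216,000) is divided into 3 shares of £72,000: Sibyl, Anna, and Leilani each take £72,000.

Wren: £216,000; Beatrix: £216,000; Petra: £108,000; Dora: £108,000; Quinn: £54,000; Yolanda: £54,000; Hollis: £54,000; Zainab: £54,000; Sibyl: £72,000; Anna: £72,000; Leilani: £72,000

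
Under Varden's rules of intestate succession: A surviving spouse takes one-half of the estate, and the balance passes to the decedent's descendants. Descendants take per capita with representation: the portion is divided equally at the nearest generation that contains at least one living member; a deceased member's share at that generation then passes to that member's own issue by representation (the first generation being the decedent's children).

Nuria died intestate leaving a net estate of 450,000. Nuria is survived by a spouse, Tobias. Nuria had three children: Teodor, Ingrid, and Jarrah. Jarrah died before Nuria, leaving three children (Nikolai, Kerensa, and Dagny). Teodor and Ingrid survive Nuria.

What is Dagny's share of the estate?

Dagny receives 25,000.

Tobias takes one-half of 450,000 = 225,000. The remaining 225,000 passes to the descendants.
The descendants' portion (225,000) is divided into 3 shares of 75,000: Teodor and Ingrid each take 75,000; Jarrah's 75,000 share passes to Jarrah's issue.
Jarrah's share (75,000) is divided into 3 shares of 25,000: Nikolai, Kerensa, and Dagny each take 25,000.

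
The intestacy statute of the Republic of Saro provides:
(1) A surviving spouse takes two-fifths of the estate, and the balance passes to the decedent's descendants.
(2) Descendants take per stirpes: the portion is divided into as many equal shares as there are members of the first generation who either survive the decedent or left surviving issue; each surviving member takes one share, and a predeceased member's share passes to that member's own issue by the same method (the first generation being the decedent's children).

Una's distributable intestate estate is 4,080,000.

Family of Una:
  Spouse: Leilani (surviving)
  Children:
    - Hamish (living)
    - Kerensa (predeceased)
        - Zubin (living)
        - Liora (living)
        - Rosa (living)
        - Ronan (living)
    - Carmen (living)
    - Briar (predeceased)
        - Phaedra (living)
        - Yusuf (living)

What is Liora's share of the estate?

Liora receives 153,000.

Leilani takes two-fifths of 4,080,000 = 1,632,000. The remaining 2,448,000 passes to the descendants.
The descendants' portion (2,448,000) is divided into 4 shares of 612,000: Hamish and Carmen each take 612,000; Kerensa's 612,000 share passes to Kerensa's issue; Briar's 612,000 share passes to Briar's issue.
Kerensa's share (612,000) is divided into 4 shares of 153,000: Zubin, Liora, Rosa, and Ronan each take 153,000.
Briar's share (612,000) is divided into 2 shares of 306,000: Phaedra and Yusuf each take 306,000.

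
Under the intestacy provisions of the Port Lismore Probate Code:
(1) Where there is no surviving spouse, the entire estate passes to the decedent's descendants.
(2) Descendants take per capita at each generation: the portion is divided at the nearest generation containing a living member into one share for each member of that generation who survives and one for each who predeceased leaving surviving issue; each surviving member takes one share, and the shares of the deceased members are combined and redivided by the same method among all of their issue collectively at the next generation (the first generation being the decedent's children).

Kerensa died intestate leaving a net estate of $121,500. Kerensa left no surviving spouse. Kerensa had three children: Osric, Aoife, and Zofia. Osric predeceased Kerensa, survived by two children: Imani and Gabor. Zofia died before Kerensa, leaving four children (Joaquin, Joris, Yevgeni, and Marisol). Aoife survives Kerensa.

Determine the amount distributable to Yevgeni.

The entire $121,500 passes to the descendants.
That amount ($121,500) is divided at the children's generation into 3 shares of $40,500. Aoife takes $40,500. The 2 shares of the deceased (Osric and Zofia) are combined into a pool of $81,000.
That pool ($81,000) is divided at the grandchildren's generation equally among Imani, Gabor, Joaquin, Joris, Yevgeni, and Marisol: $13,500 each.

Yevgeni receives $13,500.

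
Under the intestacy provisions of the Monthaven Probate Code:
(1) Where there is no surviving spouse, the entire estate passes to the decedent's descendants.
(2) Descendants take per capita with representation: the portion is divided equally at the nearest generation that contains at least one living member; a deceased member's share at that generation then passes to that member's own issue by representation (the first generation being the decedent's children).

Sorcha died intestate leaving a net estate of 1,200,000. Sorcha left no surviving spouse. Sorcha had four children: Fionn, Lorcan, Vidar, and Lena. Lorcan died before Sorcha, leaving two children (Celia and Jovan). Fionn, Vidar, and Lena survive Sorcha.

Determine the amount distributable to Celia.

The entire 1,200,000 passes to the descendants.
That amount (1,200,000) is divided into 4 shares of 300,000: Fionn, Vidar, and Lena each take 300,000; Lorcan's 300,000 share passes to Lorcan's issue.
Lorcan's share (300,000) is divided into 2 shares of 150,000: Celia and Jovan each take 150,000.

Celia receives 150,000.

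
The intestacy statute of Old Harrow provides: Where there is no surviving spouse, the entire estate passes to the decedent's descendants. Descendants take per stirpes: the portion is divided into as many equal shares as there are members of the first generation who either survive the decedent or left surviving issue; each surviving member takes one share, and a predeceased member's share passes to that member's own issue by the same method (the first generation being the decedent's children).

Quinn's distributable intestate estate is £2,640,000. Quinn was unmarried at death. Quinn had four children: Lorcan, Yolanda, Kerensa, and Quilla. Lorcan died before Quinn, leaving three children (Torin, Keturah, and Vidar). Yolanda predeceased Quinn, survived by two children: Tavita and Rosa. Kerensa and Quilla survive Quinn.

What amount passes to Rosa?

The entire £2,640,000 passes to the descendants.
That amount (£2,640,000) is divided into 4 shares of £660,000: Kerensa and Quilla each take £660,000; Lorcan's £660,000 share passes to Lorcan's issue; Yolanda's £660,000 share passes to Yolanda's issue.
Lorcan's share (£660,000) is divided into 3 shares of £220,000: Torin, Keturah, and Vidar each take £220,000.
Yolanda's share (£660,000) is divided into 2 shares of £330,000: Tavita and Rosa each take £330,000.

Rosa receives £330,000.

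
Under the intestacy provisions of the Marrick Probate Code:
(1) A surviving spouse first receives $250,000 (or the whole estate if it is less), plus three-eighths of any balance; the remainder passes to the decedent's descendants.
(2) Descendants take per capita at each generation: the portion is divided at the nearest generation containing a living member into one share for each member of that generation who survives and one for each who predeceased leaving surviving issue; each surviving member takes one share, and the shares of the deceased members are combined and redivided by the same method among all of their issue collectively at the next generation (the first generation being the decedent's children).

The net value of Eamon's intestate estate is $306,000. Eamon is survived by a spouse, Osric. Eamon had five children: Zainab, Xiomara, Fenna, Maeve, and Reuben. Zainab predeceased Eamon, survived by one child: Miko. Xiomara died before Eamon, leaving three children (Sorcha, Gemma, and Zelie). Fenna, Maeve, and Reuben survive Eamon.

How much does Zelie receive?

Osric first takes $250,000, leaving a balance of $56,000. Osric then takes three-eighths of the balance ($21,000), for a total of $271,000. The remaining $35,000 passes to the descendants.
The descendants' portion ($35,000) is divided at the children's generation into 5 shares of $7,000. Fenna, Maeve, and Reuben each take $7,000. The 2 shares of the deceased (Zainab and Xiomara) are combined into a pool of $14,000.
That pool ($14,000) is divided at the grandchildren's generation equally among Miko, Sorcha, Gemma, and Zelie: $3,500 each.

Zelie receives $3,500.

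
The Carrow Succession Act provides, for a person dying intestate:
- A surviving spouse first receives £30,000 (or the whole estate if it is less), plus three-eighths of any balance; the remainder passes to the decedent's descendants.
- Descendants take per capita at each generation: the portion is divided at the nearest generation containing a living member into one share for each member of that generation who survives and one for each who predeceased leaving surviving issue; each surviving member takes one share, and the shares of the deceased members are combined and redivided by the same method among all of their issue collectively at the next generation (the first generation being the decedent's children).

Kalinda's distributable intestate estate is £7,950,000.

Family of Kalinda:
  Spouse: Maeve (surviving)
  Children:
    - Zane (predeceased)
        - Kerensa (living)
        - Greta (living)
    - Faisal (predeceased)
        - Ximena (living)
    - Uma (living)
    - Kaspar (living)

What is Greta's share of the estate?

Maeve first takes £30,000, leaving a balance of £7,920,000. Maeve then takes three-eighths of the balance (£2,970,000), for a total of £3,000,000. The remaining £4,950,000 passes to the descendants.
The descendants' portion (£4,950,000) is divided at the children's generation into 4 shares of £1,237,500. Uma and Kaspar each take £1,237,500. The 2 shares of the deceased (Zane and Faisal) are combined into a pool of £2,475,000.
That pool (£2,475,000) is divided at the grandchildren's generation equally among Kerensa, Greta, and Ximena: £825,000 each.

Greta receives £825,000.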